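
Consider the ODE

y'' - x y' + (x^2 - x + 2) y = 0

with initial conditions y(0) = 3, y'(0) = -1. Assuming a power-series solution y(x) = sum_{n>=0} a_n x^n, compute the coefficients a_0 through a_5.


Ansatz: y(x) = sum_{n>=0} a_n x^n, so y'(x) = sum_{n>=1} n a_n x^(n-1) and y''(x) = sum_{n>=2} n(n-1) a_n x^(n-2).
Substitute into P(x) y'' + Q(x) y' + R(x) y = 0 with P(x) = 1, Q(x) = -x, R(x) = x^2 - x + 2, and match powers of x.
Initial conditions: a_0 = 3, a_1 = -1.
Setting the coefficient of each power of x to zero and solving order by order (substituting the coefficients already found):
  x^0: 2 a_2 + 2 a_0 = 0  ->  2 a_2 = -2 a_0 = -6  ->  a_2 = -3
  x^1: 6 a_3 + a_1 - a_0 = 0  ->  6 a_3 = -a_1 + a_0 = 4  ->  a_3 = 2/3
  x^2: 12 a_4 - a_1 + a_0 = 0  ->  12 a_4 = a_1 - a_0 = -4  ->  a_4 = -1/3
  x^3: 20 a_5 - a_3 - a_2 + a_1 = 0  ->  20 a_5 = a_3 + a_2 - a_1 = -4/3  ->  a_5 = -1/15
Truncated series: y(x) = 3 - x - 3 x^2 + (2/3) x^3 - (1/3) x^4 - (1/15) x^5 + O(x^6).

a_0 = 3; a_1 = -1; a_2 = -3; a_3 = 2/3; a_4 = -1/3; a_5 = -1/15


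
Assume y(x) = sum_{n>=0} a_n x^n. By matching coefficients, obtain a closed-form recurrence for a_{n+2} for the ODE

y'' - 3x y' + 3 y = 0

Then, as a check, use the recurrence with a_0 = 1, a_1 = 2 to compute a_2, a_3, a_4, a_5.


Substitute y = sum_n a_n x^n.
y''(x) has coefficient (n+2)(n+1) a_{n+2} at x^n;
-3 x y'(x) has coefficient -3 n a_n at x^n (shift);
3 y(x) has coefficient 3 a_n at x^n.
Matching x^n: (n+2)(n+1) a_{n+2} + (-3n + 3) a_n = 0.
Thus a_{n+2} = (3n - 3) / ((n+1)(n+2)) * a_n.

Check with a_0 = 1, a_1 = 2 (apply the recurrence for n = 0, 1, 2, 3): a_0 = 1, a_1 = 2, a_2 = -3/2, a_3 = 0, a_4 = -3/8, a_5 = 0.

a_(n+2) = (3n - 3) / ((n+1)(n+2)) * a_n; check: a_0 = 1, a_1 = 2, a_2 = -3/2, a_3 = 0, a_4 = -3/8, a_5 = 0


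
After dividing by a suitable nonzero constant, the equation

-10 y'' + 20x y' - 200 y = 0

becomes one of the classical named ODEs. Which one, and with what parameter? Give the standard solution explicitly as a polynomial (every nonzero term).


All three coefficients share the factor -10; dividing through by -10 gives  y'' - 2x y' + 20 y = 0.
This matches the Hermite equation y'' - 2x y' + 2n y = 0 with 2n = 20, so n = 10; the polynomial solution is H_10(x).
With y = sum_k a_k x^k, matching x^k gives (k+2)(k+1) a_{k+2} = 2(k - n) a_k = 2(k - 10) a_k. The right side vanishes at k = 10, so the series with the parity of 10 terminates at degree 10.
Standard normalization: leading coefficient of H_n is 2^n, so a_10 = 2^10 = 1024. Work downward with a_k = (k+1)(k+2) a_{k+2} / (2(k - n)):
  a_8 = (9)(10)(1024) / (2(8 - 10)) = 92160/(-4) = -23040
  a_6 = (7)(8)(-23040) / (2(6 - 10)) = -1290240/(-8) = 161280
  a_4 = (5)(6)(161280) / (2(4 - 10)) = 4838400/(-12) = -403200
  a_2 = (3)(4)(-403200) / (2(2 - 10)) = -4838400/(-16) = 302400
  a_0 = (1)(2)(302400) / (2(0 - 10)) = 604800/(-20) = -30240
Hence H_10(x) = 1024 x^10 - 23040 x^8 + 161280 x^6 - 403200 x^4 + 302400 x^2 - 30240.

H_10(x); series = 1024 x^10 - 23040 x^8 + 161280 x^6 - 403200 x^4 + 302400 x^2 - 30240


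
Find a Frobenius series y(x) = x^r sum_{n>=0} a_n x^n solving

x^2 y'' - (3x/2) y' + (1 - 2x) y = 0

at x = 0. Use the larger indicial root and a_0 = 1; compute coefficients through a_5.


Write in Frobenius form y'' + (p(x)/x) y' + (q(x)/x^2) y = 0:
  p(x) = -3/2,  q(x) = 1 - 2x.
Indicial equation: r(r-1) + (-3/2) r + (1) = 0 -> roots r_1 = 2, r_2 = 1/2.
Take r = r_1 = 2. Let y(x) = x^r sum_{n>=0} a_n x^n with a_0 = 1.
Substitute y = x^r sum a_n x^n and match x^{r+n}. The recurrence is
  D(n) a_n - 2 a_{n-1} = 0,  where D(n) = (r+n)(r+n-1) + (-3/2)(r+n) + (1).
  a_n = 2 / D(n) * a_{n-1}.
Since the indicial polynomial factors as (r - r_1)(r - r_2), D(n) = (r_1 + n - r_1)(r_1 + n - r_2) = n(n + 3/2).
Evaluating step by step (a_0 = 1):
  n = 1: D(1) = 1(1 + 3/2) = 5/2; numerator = 2(1) = 2; a_1 = (2)/(5/2) = 4/5
  n = 2: D(2) = 2(2 + 3/2) = 7; numerator = 2(4/5) = 8/5; a_2 = (8/5)/(7) = 8/35
  n = 3: D(3) = 3(3 + 3/2) = 27/2; numerator = 2(8/35) = 16/35; a_3 = (16/35)/(27/2) = 32/945
  n = 4: D(4) = 4(4 + 3/2) = 22; numerator = 2(32/945) = 64/945; a_4 = (64/945)/(22) = 32/10395
  n = 5: D(5) = 5(5 + 3/2) = 65/2; numerator = 2(32/10395) = 64/10395; a_5 = (64/10395)/(65/2) = 128/675675

r = 2; a_0 = 1; a_1 = 4/5; a_2 = 8/35; a_3 = 32/945; a_4 = 32/10395; a_5 = 128/675675


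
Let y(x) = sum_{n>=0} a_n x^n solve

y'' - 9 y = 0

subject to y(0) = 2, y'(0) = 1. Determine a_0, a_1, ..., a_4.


Ansatz: y(x) = sum_{n>=0} a_n x^n, so y'(x) = sum_{n>=1} n a_n x^(n-1) and y''(x) = sum_{n>=2} n(n-1) a_n x^(n-2).
Substitute into P(x) y'' + Q(x) y' + R(x) y = 0 with P(x) = 1, Q(x) = 0, R(x) = -9, and match powers of x.
Initial conditions: a_0 = 2, a_1 = 1.
Setting the coefficient of each power of x to zero and solving order by order (substituting the coefficients already found):
  x^0: 2 a_2 - 9 a_0 = 0  ->  2 a_2 = 9 a_0 = 18  ->  a_2 = 9
  x^1: 6 a_3 - 9 a_1 = 0  ->  6 a_3 = 9 a_1 = 9  ->  a_3 = 3/2
  x^2: 12 a_4 - 9 a_2 = 0  ->  12 a_4 = 9 a_2 = 81  ->  a_4 = 27/4
Truncated series: y(x) = 2 + x + 9 x^2 + (3/2) x^3 + (27/4) x^4 + O(x^5).

a_0 = 2; a_1 = 1; a_2 = 9; a_3 = 3/2; a_4 = 27/4


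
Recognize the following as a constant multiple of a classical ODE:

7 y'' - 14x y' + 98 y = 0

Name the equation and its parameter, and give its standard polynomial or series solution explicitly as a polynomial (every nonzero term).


All three coefficients share the factor 7; dividing through by 7 gives  y'' - 2x y' + 14 y = 0.
This matches the Hermite equation y'' - 2x y' + 2n y = 0 with 2n = 14, so n = 7; the polynomial solution is H_7(x).
With y = sum_k a_k x^k, matching x^k gives (k+2)(k+1) a_{k+2} = 2(k - n) a_k = 2(k - 7) a_k. The right side vanishes at k = 7, so the series with the parity of 7 terminates at degree 7.
Standard normalization: leading coefficient of H_n is 2^n, so a_7 = 2^7 = 128. Work downward with a_k = (k+1)(k+2) a_{k+2} / (2(k - n)):
  a_5 = (6)(7)(128) / (2(5 - 7)) = 5376/(-4) = -1344
  a_3 = (4)(5)(-1344) / (2(3 - 7)) = -26880/(-8) = 3360
  a_1 = (2)(3)(3360) / (2(1 - 7)) = 20160/(-12) = -1680
Hence H_7(x) = 128 x^7 - 1344 x^5 + 3360 x^3 - 1680 x.

H_7(x); series = 128 x^7 - 1344 x^5 + 3360 x^3 - 1680 x


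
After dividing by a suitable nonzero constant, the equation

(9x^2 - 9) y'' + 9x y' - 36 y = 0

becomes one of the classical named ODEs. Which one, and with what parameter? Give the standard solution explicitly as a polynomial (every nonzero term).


All three coefficients share the factor -9; dividing through by -9 gives  (1 - x^2) y'' - x y' + 4 y = 0.
This matches the Chebyshev equation (1 - x^2) y'' - x y' + n^2 y = 0 (note the -x y' term, not -2x y') with n^2 = 4, so n = 2; the polynomial solution is T_2(x).
With y = sum_k a_k x^k, matching x^k gives (k+2)(k+1) a_{k+2} = (k^2 - n^2) a_k = (k - 2)(k + 2) a_k. The right side vanishes at k = 2, so the series with the parity of 2 terminates at degree 2.
Standard normalization: leading coefficient of T_n is 2^(n-1), so a_2 = 2^1 = 2. Work downward with a_k = (k+1)(k+2) a_{k+2} / ((k - 2)(k + 2)):
  a_0 = (1)(2)(2) / ((0 - 2)(0 + 2)) = 4/(-4) = -1
Hence T_2(x) = 2 x^2 - 1.

T_2(x); series = 2 x^2 - 1


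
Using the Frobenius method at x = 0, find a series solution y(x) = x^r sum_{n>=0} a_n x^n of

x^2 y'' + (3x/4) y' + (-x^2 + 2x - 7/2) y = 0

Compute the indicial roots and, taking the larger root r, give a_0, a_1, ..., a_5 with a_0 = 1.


Write in Frobenius form y'' + (p(x)/x) y' + (q(x)/x^2) y = 0:
  p(x) = 3/4,  q(x) = -x^2 + 2x - 7/2.
Indicial equation: r(r-1) + (3/4) r + (-7/2) = 0 -> roots r_1 = 2, r_2 = -7/4.
Take r = r_1 = 2. Let y(x) = x^r sum_{n>=0} a_n x^n with a_0 = 1.
Substitute y = x^r sum a_n x^n and match x^{r+n}. The recurrence is
  D(n) a_n + 2 a_{n-1} - 1 a_{n-2} = 0,  where D(n) = (r+n)(r+n-1) + (3/4)(r+n) + (-7/2).
  a_n = [-2 a_{n-1} + 1 a_{n-2}] / D(n).
Since the indicial polynomial factors as (r - r_1)(r - r_2), D(n) = (r_1 + n - r_1)(r_1 + n - r_2) = n(n + 15/4).
Evaluating step by step (a_0 = 1):
  n = 1: D(1) = 1(1 + 15/4) = 19/4; numerator = -2(1) = -2; a_1 = (-2)/(19/4) = -8/19
  n = 2: D(2) = 2(2 + 15/4) = 23/2; numerator = -2(-8/19) + 1(1) = 35/19; a_2 = (35/19)/(23/2) = 70/437
  n = 3: D(3) = 3(3 + 15/4) = 81/4; numerator = -2(70/437) + 1(-8/19) = -324/437; a_3 = (-324/437)/(81/4) = -16/437
  n = 4: D(4) = 4(4 + 15/4) = 31; numerator = -2(-16/437) + 1(70/437) = 102/437; a_4 = (102/437)/(31) = 102/13547
  n = 5: D(5) = 5(5 + 15/4) = 175/4; numerator = -2(102/13547) + 1(-16/437) = -700/13547; a_5 = (-700/13547)/(175/4) = -16/13547

r = 2; a_0 = 1; a_1 = -8/19; a_2 = 70/437; a_3 = -16/437; a_4 = 102/13547; a_5 = -16/13547


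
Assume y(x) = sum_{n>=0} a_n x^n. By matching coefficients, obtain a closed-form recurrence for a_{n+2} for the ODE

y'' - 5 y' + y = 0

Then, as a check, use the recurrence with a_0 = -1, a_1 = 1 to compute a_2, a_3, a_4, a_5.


Substitute y = sum_n a_n x^n.
y''(x) has coefficient (n+2)(n+1) a_{n+2} at x^n;
-5 y'(x) has coefficient -5 (n+1) a_{n+1} at x^n;
y(x) has coefficient 1 a_n at x^n.
Matching x^n: (n+2)(n+1) a_{n+2} - 5 (n+1) a_{n+1} + 1 a_n = 0.
Thus a_{n+2} = [5 (n+1) a_{n+1} - 1 a_n] / ((n+1)(n+2)).

Check with a_0 = -1, a_1 = 1 (apply the recurrence for n = 0, 1, 2, 3): a_0 = -1, a_1 = 1, a_2 = 3, a_3 = 29/6, a_4 = 139/24, a_5 = 111/20.

a_(n+2) = [5 (n+1) a_(n+1) - 1 a_n] / ((n+1)(n+2)); check: a_0 = -1, a_1 = 1, a_2 = 3, a_3 = 29/6, a_4 = 139/24, a_5 = 111/20


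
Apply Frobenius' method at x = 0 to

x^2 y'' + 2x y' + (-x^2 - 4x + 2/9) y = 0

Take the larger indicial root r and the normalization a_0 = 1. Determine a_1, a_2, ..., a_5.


Write in Frobenius form y'' + (p(x)/x) y' + (q(x)/x^2) y = 0:
  p(x) = 2,  q(x) = -x^2 - 4x + 2/9.
Indicial equation: r(r-1) + (2) r + (2/9) = 0 -> roots r_1 = -1/3, r_2 = -2/3.
Take r = r_1 = -1/3. Let y(x) = x^r sum_{n>=0} a_n x^n with a_0 = 1.
Substitute y = x^r sum a_n x^n and match x^{r+n}. The recurrence is
  D(n) a_n - 4 a_{n-1} - 1 a_{n-2} = 0,  where D(n) = (r+n)(r+n-1) + (2)(r+n) + (2/9).
  a_n = [4 a_{n-1} + 1 a_{n-2}] / D(n).
Since the indicial polynomial factors as (r - r_1)(r - r_2), D(n) = (r_1 + n - r_1)(r_1 + n - r_2) = n(n + 1/3).
Evaluating step by step (a_0 = 1):
  n = 1: D(1) = 1(1 + 1/3) = 4/3; numerator = 4(1) = 4; a_1 = (4)/(4/3) = 3
  n = 2: D(2) = 2(2 + 1/3) = 14/3; numerator = 4(3) + 1(1) = 13; a_2 = (13)/(14/3) = 39/14
  n = 3: D(3) = 3(3 + 1/3) = 10; numerator = 4(39/14) + 1(3) = 99/7; a_3 = (99/7)/(10) = 99/70
  n = 4: D(4) = 4(4 + 1/3) = 52/3; numerator = 4(99/70) + 1(39/14) = 591/70; a_4 = (591/70)/(52/3) = 1773/3640
  n = 5: D(5) = 5(5 + 1/3) = 80/3; numerator = 4(1773/3640) + 1(99/70) = 306/91; a_5 = (306/91)/(80/3) = 459/3640

r = -1/3; a_0 = 1; a_1 = 3; a_2 = 39/14; a_3 = 99/70; a_4 = 1773/3640; a_5 = 459/3640


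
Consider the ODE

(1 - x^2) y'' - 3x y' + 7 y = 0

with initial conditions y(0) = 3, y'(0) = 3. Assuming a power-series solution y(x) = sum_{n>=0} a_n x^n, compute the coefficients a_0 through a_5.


Ansatz: y(x) = sum_{n>=0} a_n x^n, so y'(x) = sum_{n>=1} n a_n x^(n-1) and y''(x) = sum_{n>=2} n(n-1) a_n x^(n-2).
Substitute into P(x) y'' + Q(x) y' + R(x) y = 0 with P(x) = 1 - x^2, Q(x) = -3x, R(x) = 7, and match powers of x.
Initial conditions: a_0 = 3, a_1 = 3.
Setting the coefficient of each power of x to zero and solving order by order (substituting the coefficients already found):
  x^0: 2 a_2 + 7 a_0 = 0  ->  2 a_2 = -7 a_0 = -21  ->  a_2 = -21/2
  x^1: 6 a_3 + 4 a_1 = 0  ->  6 a_3 = -4 a_1 = -12  ->  a_3 = -2
  x^2: 12 a_4 - a_2 = 0  ->  12 a_4 = a_2 = -21/2  ->  a_4 = -7/8
  x^3: 20 a_5 - 8 a_3 = 0  ->  20 a_5 = 8 a_3 = -16  ->  a_5 = -4/5
Truncated series: y(x) = 3 + 3 x - (21/2) x^2 - 2 x^3 - (7/8) x^4 - (4/5) x^5 + O(x^6).

a_0 = 3; a_1 = 3; a_2 = -21/2; a_3 = -2; a_4 = -7/8; a_5 = -4/5


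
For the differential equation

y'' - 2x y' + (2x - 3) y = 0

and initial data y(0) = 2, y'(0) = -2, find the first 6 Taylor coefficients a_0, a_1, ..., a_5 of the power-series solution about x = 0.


Ansatz: y(x) = sum_{n>=0} a_n x^n, so y'(x) = sum_{n>=1} n a_n x^(n-1) and y''(x) = sum_{n>=2} n(n-1) a_n x^(n-2).
Substitute into P(x) y'' + Q(x) y' + R(x) y = 0 with P(x) = 1, Q(x) = -2x, R(x) = 2x - 3, and match powers of x.
Initial conditions: a_0 = 2, a_1 = -2.
Setting the coefficient of each power of x to zero and solving order by order (substituting the coefficients already found):
  x^0: 2 a_2 - 3 a_0 = 0  ->  2 a_2 = 3 a_0 = 6  ->  a_2 = 3
  x^1: 6 a_3 - 5 a_1 + 2 a_0 = 0  ->  6 a_3 = 5 a_1 - 2 a_0 = -14  ->  a_3 = -7/3
  x^2: 12 a_4 - 7 a_2 + 2 a_1 = 0  ->  12 a_4 = 7 a_2 - 2 a_1 = 25  ->  a_4 = 25/12
  x^3: 20 a_5 - 9 a_3 + 2 a_2 = 0  ->  20 a_5 = 9 a_3 - 2 a_2 = -27  ->  a_5 = -27/20
Truncated series: y(x) = 2 - 2 x + 3 x^2 - (7/3) x^3 + (25/12) x^4 - (27/20) x^5 + O(x^6).

a_0 = 2; a_1 = -2; a_2 = 3; a_3 = -7/3; a_4 = 25/12; a_5 = -27/20


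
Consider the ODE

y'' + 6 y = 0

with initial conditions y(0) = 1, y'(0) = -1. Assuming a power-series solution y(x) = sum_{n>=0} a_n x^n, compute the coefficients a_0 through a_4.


Ansatz: y(x) = sum_{n>=0} a_n x^n, so y'(x) = sum_{n>=1} n a_n x^(n-1) and y''(x) = sum_{n>=2} n(n-1) a_n x^(n-2).
Substitute into P(x) y'' + Q(x) y' + R(x) y = 0 with P(x) = 1, Q(x) = 0, R(x) = 6, and match powers of x.
Initial conditions: a_0 = 1, a_1 = -1.
Setting the coefficient of each power of x to zero and solving order by order (substituting the coefficients already found):
  x^0: 2 a_2 + 6 a_0 = 0  ->  2 a_2 = -6 a_0 = -6  ->  a_2 = -3
  x^1: 6 a_3 + 6 a_1 = 0  ->  6 a_3 = -6 a_1 = 6  ->  a_3 = 1
  x^2: 12 a_4 + 6 a_2 = 0  ->  12 a_4 = -6 a_2 = 18  ->  a_4 = 3/2
Truncated series: y(x) = 1 - x - 3 x^2 + x^3 + (3/2) x^4 + O(x^5).

a_0 = 1; a_1 = -1; a_2 = -3; a_3 = 1; a_4 = 3/2


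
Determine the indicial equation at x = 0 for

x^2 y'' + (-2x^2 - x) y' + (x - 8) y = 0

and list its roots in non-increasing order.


Divide by x^2 to reach normal form y'' + P_1(x) y' + P_2(x) y = 0 with P_1(x) = -2 - 1/x and P_2(x) = 1/x - 8/x^2.
x = 0 is a singular point because the y'-coefficient -2 - 1/x has a pole at x = 0 and the y-coefficient 1/x - 8/x^2 has a pole at x = 0.
It is a regular singular point because x P_1(x) = p(x) = -2x - 1 and x^2 P_2(x) = q(x) = x - 8 are polynomials, hence analytic at x = 0.
p(0) = -1,  q(0) = -8.
Indicial equation: r(r-1) + p(0) r + q(0) = 0, i.e. r^2 + (p(0) - 1) r + q(0) = 0, i.e. r^2 - 2 r - 8 = 0.
Discriminant: (-2)^2 - 4(-8) = 36, so r = (2 ± 6)/2.
Solving: r_1 = 4, r_2 = -2.

indicial: r^2 - 2 r - 8 = 0; roots r_1 = 4, r_2 = -2


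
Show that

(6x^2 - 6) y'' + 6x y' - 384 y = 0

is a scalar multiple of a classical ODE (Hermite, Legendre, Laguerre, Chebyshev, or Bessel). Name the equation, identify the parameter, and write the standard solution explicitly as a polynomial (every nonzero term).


All three coefficients share the factor -6; dividing through by -6 gives  (1 - x^2) y'' - x y' + 64 y = 0.
This matches the Chebyshev equation (1 - x^2) y'' - x y' + n^2 y = 0 (note the -x y' term, not -2x y') with n^2 = 64, so n = 8; the polynomial solution is T_8(x).
With y = sum_k a_k x^k, matching x^k gives (k+2)(k+1) a_{k+2} = (k^2 - n^2) a_k = (k - 8)(k + 8) a_k. The right side vanishes at k = 8, so the series with the parity of 8 terminates at degree 8.
Standard normalization: leading coefficient of T_n is 2^(n-1), so a_8 = 2^7 = 128. Work downward with a_k = (k+1)(k+2) a_{k+2} / ((k - 8)(k + 8)):
  a_6 = (7)(8)(128) / ((6 - 8)(6 + 8)) = 7168/(-28) = -256
  a_4 = (5)(6)(-256) / ((4 - 8)(4 + 8)) = -7680/(-48) = 160
  a_2 = (3)(4)(160) / ((2 - 8)(2 + 8)) = 1920/(-60) = -32
  a_0 = (1)(2)(-32) / ((0 - 8)(0 + 8)) = -64/(-64) = 1
Hence T_8(x) = 128 x^8 - 256 x^6 + 160 x^4 - 32 x^2 + 1.

T_8(x); series = 128 x^8 - 256 x^6 + 160 x^4 - 32 x^2 + 1


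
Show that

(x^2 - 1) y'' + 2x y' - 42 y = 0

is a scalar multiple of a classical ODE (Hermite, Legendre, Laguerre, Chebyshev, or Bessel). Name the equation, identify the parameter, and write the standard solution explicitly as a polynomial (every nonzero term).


All three coefficients share the factor -1; dividing through by -1 gives  (1 - x^2) y'' - 2x y' + 42 y = 0.
This matches the Legendre equation (1 - x^2) y'' - 2x y' + n(n+1) y = 0 (note the -2x y' term) with n(n+1) = 42, so n = 6; the polynomial solution is P_6(x).
With y = sum_k a_k x^k, matching x^k gives (k+2)(k+1) a_{k+2} = [k(k+1) - n(n+1)] a_k = (k - 6)(k + 7) a_k. The right side vanishes at k = 6, so the series with the parity of 6 terminates at degree 6.
Standard normalization (P_n(1) = 1): leading coefficient (2n)!/(2^n (n!)^2) = 479001600/(64*518400) = 231/16, so a_6 = 231/16. Work downward with a_k = (k+1)(k+2) a_{k+2} / ((k - 6)(k + 7)):
  a_4 = (5)(6)(231/16) / ((4 - 6)(4 + 7)) = (3465/8)/(-22) = -315/16
  a_2 = (3)(4)(-315/16) / ((2 - 6)(2 + 7)) = (-945/4)/(-36) = 105/16
  a_0 = (1)(2)(105/16) / ((0 - 6)(0 + 7)) = (105/8)/(-42) = -5/16
Hence P_6(x) = 231 x^6/16 - 315 x^4/16 + 105 x^2/16 - 5/16.

P_6(x); series = 231 x^6/16 - 315 x^4/16 + 105 x^2/16 - 5/16


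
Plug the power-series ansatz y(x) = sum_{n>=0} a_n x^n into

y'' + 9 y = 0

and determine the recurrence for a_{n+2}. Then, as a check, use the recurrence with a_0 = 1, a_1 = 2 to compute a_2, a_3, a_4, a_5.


Substitute y = sum_n a_n x^n into y'' + (const) y = 0.
y''(x) = sum_{n>=0} (n+2)(n+1) a_{n+2} x^n.
The ODE becomes sum_n [(n+2)(n+1) a_{n+2} + 9 a_n] x^n = 0.
Setting each coefficient to zero gives the recurrence:
  (n+2)(n+1) a_{n+2} + 9 a_n = 0,
  a_{n+2} = -9 / ((n+1)(n+2)) a_n.

Check with a_0 = 1, a_1 = 2 (apply the recurrence for n = 0, 1, 2, 3): a_0 = 1, a_1 = 2, a_2 = -9/2, a_3 = -3, a_4 = 27/8, a_5 = 27/20.

a_{n+2} = -9/((n+1)(n+2)) * a_n; check: a_0 = 1, a_1 = 2, a_2 = -9/2, a_3 = -3, a_4 = 27/8, a_5 = 27/20


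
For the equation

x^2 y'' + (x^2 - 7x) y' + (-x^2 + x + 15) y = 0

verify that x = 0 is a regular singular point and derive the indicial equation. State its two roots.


Divide by x^2 to reach normal form y'' + P_1(x) y' + P_2(x) y = 0 with P_1(x) = 1 - 7/x and P_2(x) = -1 + 1/x + 15/x^2.
x = 0 is a singular point because the y'-coefficient 1 - 7/x has a pole at x = 0 and the y-coefficient -1 + 1/x + 15/x^2 has a pole at x = 0.
It is a regular singular point because x P_1(x) = p(x) = x - 7 and x^2 P_2(x) = q(x) = -x^2 + x + 15 are polynomials, hence analytic at x = 0.
p(0) = -7,  q(0) = 15.
Indicial equation: r(r-1) + p(0) r + q(0) = 0, i.e. r^2 + (p(0) - 1) r + q(0) = 0, i.e. r^2 - 8 r + 15 = 0.
Discriminant: (-8)^2 - 4(15) = 4, so r = (8 ± 2)/2.
Solving: r_1 = 5, r_2 = 3.

indicial: r^2 - 8 r + 15 = 0; roots r_1 = 5, r_2 = 3


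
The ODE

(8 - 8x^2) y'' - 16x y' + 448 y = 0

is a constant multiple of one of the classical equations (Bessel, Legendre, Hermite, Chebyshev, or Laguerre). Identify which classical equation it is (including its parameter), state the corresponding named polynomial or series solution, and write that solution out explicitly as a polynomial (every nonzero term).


All three coefficients share the factor 8; dividing through by 8 gives  (1 - x^2) y'' - 2x y' + 56 y = 0.
This matches the Legendre equation (1 - x^2) y'' - 2x y' + n(n+1) y = 0 (note the -2x y' term) with n(n+1) = 56, so n = 7; the polynomial solution is P_7(x).
With y = sum_k a_k x^k, matching x^k gives (k+2)(k+1) a_{k+2} = [k(k+1) - n(n+1)] a_k = (k - 7)(k + 8) a_k. The right side vanishes at k = 7, so the series with the parity of 7 terminates at degree 7.
Standard normalization (P_n(1) = 1): leading coefficient (2n)!/(2^n (n!)^2) = 87178291200/(128*25401600) = 429/16, so a_7 = 429/16. Work downward with a_k = (k+1)(k+2) a_{k+2} / ((k - 7)(k + 8)):
  a_5 = (6)(7)(429/16) / ((5 - 7)(5 + 8)) = (9009/8)/(-26) = -693/16
  a_3 = (4)(5)(-693/16) / ((3 - 7)(3 + 8)) = (-3465/4)/(-44) = 315/16
  a_1 = (2)(3)(315/16) / ((1 - 7)(1 + 8)) = (945/8)/(-54) = -35/16
Hence P_7(x) = 429 x^7/16 - 693 x^5/16 + 315 x^3/16 - 35 x/16.

P_7(x); series = 429 x^7/16 - 693 x^5/16 + 315 x^3/16 - 35 x/16


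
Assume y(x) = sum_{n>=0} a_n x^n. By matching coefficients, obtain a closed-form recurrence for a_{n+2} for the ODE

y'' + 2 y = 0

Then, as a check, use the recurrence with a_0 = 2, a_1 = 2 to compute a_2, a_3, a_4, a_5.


Substitute y = sum_n a_n x^n into y'' + (const) y = 0.
y''(x) = sum_{n>=0} (n+2)(n+1) a_{n+2} x^n.
The ODE becomes sum_n [(n+2)(n+1) a_{n+2} + 2 a_n] x^n = 0.
Setting each coefficient to zero gives the recurrence:
  (n+2)(n+1) a_{n+2} + 2 a_n = 0,
  a_{n+2} = -2 / ((n+1)(n+2)) a_n.

Check with a_0 = 2, a_1 = 2 (apply the recurrence for n = 0, 1, 2, 3): a_0 = 2, a_1 = 2, a_2 = -2, a_3 = -2/3, a_4 = 1/3, a_5 = 1/15.

a_{n+2} = -2/((n+1)(n+2)) * a_n; check: a_0 = 2, a_1 = 2, a_2 = -2, a_3 = -2/3, a_4 = 1/3, a_5 = 1/15


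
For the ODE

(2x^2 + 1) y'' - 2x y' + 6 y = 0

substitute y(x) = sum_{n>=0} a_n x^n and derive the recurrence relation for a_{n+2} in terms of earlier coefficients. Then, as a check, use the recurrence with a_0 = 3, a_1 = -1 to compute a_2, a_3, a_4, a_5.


Substitute y = sum_n a_n x^n.
(1 + 2 x^2) y'' contributes (n+2)(n+1) a_{n+2} + 2 n(n-1) a_n at x^n.
-2 x y'(x) contributes -2 n a_n at x^n.
6 y(x) contributes 6 a_n at x^n.
Matching x^n: (n+2)(n+1) a_{n+2} + (2 n(n-1) - 2 n + 6) a_n = 0.
Thus a_{n+2} = (-2 n(n-1) + 2 n - 6) / ((n+1)(n+2)) * a_n.

Check with a_0 = 3, a_1 = -1 (apply the recurrence for n = 0, 1, 2, 3): a_0 = 3, a_1 = -1, a_2 = -9, a_3 = 2/3, a_4 = 9/2, a_5 = -2/5.

a_(n+2) = (-2 n(n-1) + 2 n - 6) / ((n+1)(n+2)) * a_n; check: a_0 = 3, a_1 = -1, a_2 = -9, a_3 = 2/3, a_4 = 9/2, a_5 = -2/5


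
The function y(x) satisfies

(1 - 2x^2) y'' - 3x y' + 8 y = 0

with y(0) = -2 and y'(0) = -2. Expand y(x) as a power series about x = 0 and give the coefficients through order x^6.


Ansatz: y(x) = sum_{n>=0} a_n x^n, so y'(x) = sum_{n>=1} n a_n x^(n-1) and y''(x) = sum_{n>=2} n(n-1) a_n x^(n-2).
Substitute into P(x) y'' + Q(x) y' + R(x) y = 0 with P(x) = 1 - 2x^2, Q(x) = -3x, R(x) = 8, and match powers of x.
Initial conditions: a_0 = -2, a_1 = -2.
Setting the coefficient of each power of x to zero and solving order by order (substituting the coefficients already found):
  x^0: 2 a_2 + 8 a_0 = 0  ->  2 a_2 = -8 a_0 = 16  ->  a_2 = 8
  x^1: 6 a_3 + 5 a_1 = 0  ->  6 a_3 = -5 a_1 = 10  ->  a_3 = 5/3
  x^2: 12 a_4 - 2 a_2 = 0  ->  12 a_4 = 2 a_2 = 16  ->  a_4 = 4/3
  x^3: 20 a_5 - 13 a_3 = 0  ->  20 a_5 = 13 a_3 = 65/3  ->  a_5 = 13/12
  x^4: 30 a_6 - 28 a_4 = 0  ->  30 a_6 = 28 a_4 = 112/3  ->  a_6 = 56/45
Truncated series: y(x) = -2 - 2 x + 8 x^2 + (5/3) x^3 + (4/3) x^4 + (13/12) x^5 + (56/45) x^6 + O(x^7).

a_0 = -2; a_1 = -2; a_2 = 8; a_3 = 5/3; a_4 = 4/3; a_5 = 13/12; a_6 = 56/45


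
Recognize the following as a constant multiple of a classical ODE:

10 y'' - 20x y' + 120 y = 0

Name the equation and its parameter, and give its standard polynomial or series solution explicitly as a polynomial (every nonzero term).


All three coefficients share the factor 10; dividing through by 10 gives  y'' - 2x y' + 12 y = 0.
This matches the Hermite equation y'' - 2x y' + 2n y = 0 with 2n = 12, so n = 6; the polynomial solution is H_6(x).
With y = sum_k a_k x^k, matching x^k gives (k+2)(k+1) a_{k+2} = 2(k - n) a_k = 2(k - 6) a_k. The right side vanishes at k = 6, so the series with the parity of 6 terminates at degree 6.
Standard normalization: leading coefficient of H_n is 2^n, so a_6 = 2^6 = 64. Work downward with a_k = (k+1)(k+2) a_{k+2} / (2(k - n)):
  a_4 = (5)(6)(64) / (2(4 - 6)) = 1920/(-4) = -480
  a_2 = (3)(4)(-480) / (2(2 - 6)) = -5760/(-8) = 720
  a_0 = (1)(2)(720) / (2(0 - 6)) = 1440/(-12) = -120
Hence H_6(x) = 64 x^6 - 480 x^4 + 720 x^2 - 120.

H_6(x); series = 64 x^6 - 480 x^4 + 720 x^2 - 120


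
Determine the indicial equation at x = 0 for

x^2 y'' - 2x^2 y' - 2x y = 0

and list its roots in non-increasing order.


Divide by x^2 to reach normal form y'' + P_1(x) y' + P_2(x) y = 0 with P_1(x) = -2 and P_2(x) = -2/x.
x = 0 is a singular point because the y-coefficient -2/x has a pole at x = 0.
It is a regular singular point because x P_1(x) = p(x) = -2x and x^2 P_2(x) = q(x) = -2x are polynomials, hence analytic at x = 0.
p(0) = 0,  q(0) = 0.
Indicial equation: r(r-1) + p(0) r + q(0) = 0, i.e. r^2 + (p(0) - 1) r + q(0) = 0, i.e. r^2 - 1 r = 0.
Discriminant: (-1)^2 - 4(0) = 1, so r = (1 ± 1)/2.
Solving: r_1 = 1, r_2 = 0.

indicial: r^2 - 1 r = 0; roots r_1 = 1, r_2 = 0


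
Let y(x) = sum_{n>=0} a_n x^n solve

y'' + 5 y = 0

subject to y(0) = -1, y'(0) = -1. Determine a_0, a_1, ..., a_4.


Ansatz: y(x) = sum_{n>=0} a_n x^n, so y'(x) = sum_{n>=1} n a_n x^(n-1) and y''(x) = sum_{n>=2} n(n-1) a_n x^(n-2).
Substitute into P(x) y'' + Q(x) y' + R(x) y = 0 with P(x) = 1, Q(x) = 0, R(x) = 5, and match powers of x.
Initial conditions: a_0 = -1, a_1 = -1.
Setting the coefficient of each power of x to zero and solving order by order (substituting the coefficients already found):
  x^0: 2 a_2 + 5 a_0 = 0  ->  2 a_2 = -5 a_0 = 5  ->  a_2 = 5/2
  x^1: 6 a_3 + 5 a_1 = 0  ->  6 a_3 = -5 a_1 = 5  ->  a_3 = 5/6
  x^2: 12 a_4 + 5 a_2 = 0  ->  12 a_4 = -5 a_2 = -25/2  ->  a_4 = -25/24
Truncated series: y(x) = -1 - x + (5/2) x^2 + (5/6) x^3 - (25/24) x^4 + O(x^5).

a_0 = -1; a_1 = -1; a_2 = 5/2; a_3 = 5/6; a_4 = -25/24


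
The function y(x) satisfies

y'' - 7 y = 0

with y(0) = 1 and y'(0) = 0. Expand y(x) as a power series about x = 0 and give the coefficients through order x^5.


Ansatz: y(x) = sum_{n>=0} a_n x^n, so y'(x) = sum_{n>=1} n a_n x^(n-1) and y''(x) = sum_{n>=2} n(n-1) a_n x^(n-2).
Substitute into P(x) y'' + Q(x) y' + R(x) y = 0 with P(x) = 1, Q(x) = 0, R(x) = -7, and match powers of x.
Initial conditions: a_0 = 1, a_1 = 0.
Setting the coefficient of each power of x to zero and solving order by order (substituting the coefficients already found):
  x^0: 2 a_2 - 7 a_0 = 0  ->  2 a_2 = 7 a_0 = 7  ->  a_2 = 7/2
  x^1: 6 a_3 - 7 a_1 = 0  ->  6 a_3 = 7 a_1 = 0  ->  a_3 = 0
  x^2: 12 a_4 - 7 a_2 = 0  ->  12 a_4 = 7 a_2 = 49/2  ->  a_4 = 49/24
  x^3: 20 a_5 - 7 a_3 = 0  ->  20 a_5 = 7 a_3 = 0  ->  a_5 = 0
Truncated series: y(x) = 1 + (7/2) x^2 + (49/24) x^4 + O(x^6).

a_0 = 1; a_1 = 0; a_2 = 7/2; a_3 = 0; a_4 = 49/24; a_5 = 0


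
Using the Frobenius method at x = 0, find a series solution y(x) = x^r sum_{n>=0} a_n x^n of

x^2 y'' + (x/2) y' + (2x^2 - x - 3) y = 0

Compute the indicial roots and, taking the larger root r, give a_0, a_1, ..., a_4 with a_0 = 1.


Write in Frobenius form y'' + (p(x)/x) y' + (q(x)/x^2) y = 0:
  p(x) = 1/2,  q(x) = 2x^2 - x - 3.
Indicial equation: r(r-1) + (1/2) r + (-3) = 0 -> roots r_1 = 2, r_2 = -3/2.
Take r = r_1 = 2. Let y(x) = x^r sum_{n>=0} a_n x^n with a_0 = 1.
Substitute y = x^r sum a_n x^n and match x^{r+n}. The recurrence is
  D(n) a_n - 1 a_{n-1} + 2 a_{n-2} = 0,  where D(n) = (r+n)(r+n-1) + (1/2)(r+n) + (-3).
  a_n = [1 a_{n-1} - 2 a_{n-2}] / D(n).
Since the indicial polynomial factors as (r - r_1)(r - r_2), D(n) = (r_1 + n - r_1)(r_1 + n - r_2) = n(n + 7/2).
Evaluating step by step (a_0 = 1):
  n = 1: D(1) = 1(1 + 7/2) = 9/2; numerator = 1(1) = 1; a_1 = (1)/(9/2) = 2/9
  n = 2: D(2) = 2(2 + 7/2) = 11; numerator = 1(2/9) - 2(1) = -16/9; a_2 = (-16/9)/(11) = -16/99
  n = 3: D(3) = 3(3 + 7/2) = 39/2; numerator = 1(-16/99) - 2(2/9) = -20/33; a_3 = (-20/33)/(39/2) = -40/1287
  n = 4: D(4) = 4(4 + 7/2) = 30; numerator = 1(-40/1287) - 2(-16/99) = 376/1287; a_4 = (376/1287)/(30) = 188/19305

r = 2; a_0 = 1; a_1 = 2/9; a_2 = -16/99; a_3 = -40/1287; a_4 = 188/19305


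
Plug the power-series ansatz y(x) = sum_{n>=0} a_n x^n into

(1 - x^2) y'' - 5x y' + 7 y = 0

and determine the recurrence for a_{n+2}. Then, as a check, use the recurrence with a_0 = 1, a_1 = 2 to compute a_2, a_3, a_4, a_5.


Substitute y = sum_n a_n x^n.
(1 - 1 x^2) y'' contributes (n+2)(n+1) a_{n+2} - n(n-1) a_n at x^n.
-5 x y'(x) contributes -5 n a_n at x^n.
7 y(x) contributes 7 a_n at x^n.
Matching x^n: (n+2)(n+1) a_{n+2} + (-n(n-1) - 5 n + 7) a_n = 0.
Thus a_{n+2} = (n(n-1) + 5 n - 7) / ((n+1)(n+2)) * a_n.

Check with a_0 = 1, a_1 = 2 (apply the recurrence for n = 0, 1, 2, 3): a_0 = 1, a_1 = 2, a_2 = -7/2, a_3 = -2/3, a_4 = -35/24, a_5 = -7/15.

a_(n+2) = (n(n-1) + 5 n - 7) / ((n+1)(n+2)) * a_n; check: a_0 = 1, a_1 = 2, a_2 = -7/2, a_3 = -2/3, a_4 = -35/24, a_5 = -7/15


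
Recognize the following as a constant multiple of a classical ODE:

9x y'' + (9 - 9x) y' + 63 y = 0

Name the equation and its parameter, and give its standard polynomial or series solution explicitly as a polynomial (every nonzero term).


All three coefficients share the factor 9; dividing through by 9 gives  x y'' + (1 - x) y' + 7 y = 0.
This matches the Laguerre equation x y'' + (1 - x) y' + n y = 0 with n = 7; the polynomial solution is L_7(x).
With y = sum_k a_k x^k, matching x^k gives (k+1)k a_{k+1} + (k+1) a_{k+1} - k a_k + n a_k = 0, i.e. (k+1)^2 a_{k+1} = (k - n) a_k = (k - 7) a_k. The right side vanishes at k = 7, so the series terminates at degree 7.
Standard normalization L_n(0) = 1 gives a_0 = 1. Work upward with a_{k+1} = (k - 7) a_k / (k+1)^2:
  a_1 = (0 - 7)(1) / 1^2 = -7/1 = -7
  a_2 = (1 - 7)(-7) / 2^2 = 42/4 = 21/2
  a_3 = (2 - 7)(21/2) / 3^2 = (-105/2)/9 = -35/6
  a_4 = (3 - 7)(-35/6) / 4^2 = (70/3)/16 = 35/24
  a_5 = (4 - 7)(35/24) / 5^2 = (-35/8)/25 = -7/40
  a_6 = (5 - 7)(-7/40) / 6^2 = (7/20)/36 = 7/720
  a_7 = (6 - 7)(7/720) / 7^2 = (-7/720)/49 = -1/5040
Hence L_7(x) = -x^7/5040 + 7 x^6/720 - 7 x^5/40 + 35 x^4/24 - 35 x^3/6 + 21 x^2/2 - 7 x + 1.

L_7(x); series = -x^7/5040 + 7 x^6/720 - 7 x^5/40 + 35 x^4/24 - 35 x^3/6 + 21 x^2/2 - 7 x + 1


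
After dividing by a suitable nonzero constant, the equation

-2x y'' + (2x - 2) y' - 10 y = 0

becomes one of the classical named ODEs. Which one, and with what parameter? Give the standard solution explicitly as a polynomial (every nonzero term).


All three coefficients share the factor -2; dividing through by -2 gives  x y'' + (1 - x) y' + 5 y = 0.
This matches the Laguerre equation x y'' + (1 - x) y' + n y = 0 with n = 5; the polynomial solution is L_5(x).
With y = sum_k a_k x^k, matching x^k gives (k+1)k a_{k+1} + (k+1) a_{k+1} - k a_k + n a_k = 0, i.e. (k+1)^2 a_{k+1} = (k - n) a_k = (k - 5) a_k. The right side vanishes at k = 5, so the series terminates at degree 5.
Standard normalization L_n(0) = 1 gives a_0 = 1. Work upward with a_{k+1} = (k - 5) a_k / (k+1)^2:
  a_1 = (0 - 5)(1) / 1^2 = -5/1 = -5
  a_2 = (1 - 5)(-5) / 2^2 = 20/4 = 5
  a_3 = (2 - 5)(5) / 3^2 = -15/9 = -5/3
  a_4 = (3 - 5)(-5/3) / 4^2 = (10/3)/16 = 5/24
  a_5 = (4 - 5)(5/24) / 5^2 = (-5/24)/25 = -1/120
Hence L_5(x) = -x^5/120 + 5 x^4/24 - 5 x^3/3 + 5 x^2 - 5 x + 1.

L_5(x); series = -x^5/120 + 5 x^4/24 - 5 x^3/3 + 5 x^2 - 5 x + 1


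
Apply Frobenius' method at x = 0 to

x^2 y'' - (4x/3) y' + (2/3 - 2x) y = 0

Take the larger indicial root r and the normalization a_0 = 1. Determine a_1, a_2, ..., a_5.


Write in Frobenius form y'' + (p(x)/x) y' + (q(x)/x^2) y = 0:
  p(x) = -4/3,  q(x) = 2/3 - 2x.
Indicial equation: r(r-1) + (-4/3) r + (2/3) = 0 -> roots r_1 = 2, r_2 = 1/3.
Take r = r_1 = 2. Let y(x) = x^r sum_{n>=0} a_n x^n with a_0 = 1.
Substitute y = x^r sum a_n x^n and match x^{r+n}. The recurrence is
  D(n) a_n - 2 a_{n-1} = 0,  where D(n) = (r+n)(r+n-1) + (-4/3)(r+n) + (2/3).
  a_n = 2 / D(n) * a_{n-1}.
Since the indicial polynomial factors as (r - r_1)(r - r_2), D(n) = (r_1 + n - r_1)(r_1 + n - r_2) = n(n + 5/3).
Evaluating step by step (a_0 = 1):
  n = 1: D(1) = 1(1 + 5/3) = 8/3; numerator = 2(1) = 2; a_1 = (2)/(8/3) = 3/4
  n = 2: D(2) = 2(2 + 5/3) = 22/3; numerator = 2(3/4) = 3/2; a_2 = (3/2)/(22/3) = 9/44
  n = 3: D(3) = 3(3 + 5/3) = 14; numerator = 2(9/44) = 9/22; a_3 = (9/22)/(14) = 9/308
  n = 4: D(4) = 4(4 + 5/3) = 68/3; numerator = 2(9/308) = 9/154; a_4 = (9/154)/(68/3) = 27/10472
  n = 5: D(5) = 5(5 + 5/3) = 100/3; numerator = 2(27/10472) = 27/5236; a_5 = (27/5236)/(100/3) = 81/523600

r = 2; a_0 = 1; a_1 = 3/4; a_2 = 9/44; a_3 = 9/308; a_4 = 27/10472; a_5 = 81/523600


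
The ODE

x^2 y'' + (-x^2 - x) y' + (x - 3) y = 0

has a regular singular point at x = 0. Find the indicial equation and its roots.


Divide by x^2 to reach normal form y'' + P_1(x) y' + P_2(x) y = 0 with P_1(x) = -1 - 1/x and P_2(x) = 1/x - 3/x^2.
x = 0 is a singular point because the y'-coefficient -1 - 1/x has a pole at x = 0 and the y-coefficient 1/x - 3/x^2 has a pole at x = 0.
It is a regular singular point because x P_1(x) = p(x) = -x - 1 and x^2 P_2(x) = q(x) = x - 3 are polynomials, hence analytic at x = 0.
p(0) = -1,  q(0) = -3.
Indicial equation: r(r-1) + p(0) r + q(0) = 0, i.e. r^2 + (p(0) - 1) r + q(0) = 0, i.e. r^2 - 2 r - 3 = 0.
Discriminant: (-2)^2 - 4(-3) = 16, so r = (2 ± 4)/2.
Solving: r_1 = 3, r_2 = -1.

indicial: r^2 - 2 r - 3 = 0; roots r_1 = 3, r_2 = -1


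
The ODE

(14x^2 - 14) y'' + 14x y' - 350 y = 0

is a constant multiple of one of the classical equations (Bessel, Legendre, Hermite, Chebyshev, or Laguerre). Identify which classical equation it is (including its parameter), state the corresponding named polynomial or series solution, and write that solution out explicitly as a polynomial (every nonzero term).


All three coefficients share the factor -14; dividing through by -14 gives  (1 - x^2) y'' - x y' + 25 y = 0.
This matches the Chebyshev equation (1 - x^2) y'' - x y' + n^2 y = 0 (note the -x y' term, not -2x y') with n^2 = 25, so n = 5; the polynomial solution is T_5(x).
With y = sum_k a_k x^k, matching x^k gives (k+2)(k+1) a_{k+2} = (k^2 - n^2) a_k = (k - 5)(k + 5) a_k. The right side vanishes at k = 5, so the series with the parity of 5 terminates at degree 5.
Standard normalization: leading coefficient of T_n is 2^(n-1), so a_5 = 2^4 = 16. Work downward with a_k = (k+1)(k+2) a_{k+2} / ((k - 5)(k + 5)):
  a_3 = (4)(5)(16) / ((3 - 5)(3 + 5)) = 320/(-16) = -20
  a_1 = (2)(3)(-20) / ((1 - 5)(1 + 5)) = -120/(-24) = 5
Hence T_5(x) = 16 x^5 - 20 x^3 + 5 x.

T_5(x); series = 16 x^5 - 20 x^3 + 5 x


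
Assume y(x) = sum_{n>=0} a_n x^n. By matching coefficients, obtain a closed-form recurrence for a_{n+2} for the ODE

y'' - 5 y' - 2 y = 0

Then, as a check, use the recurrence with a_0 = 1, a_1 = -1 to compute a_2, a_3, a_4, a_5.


Substitute y = sum_n a_n x^n.
y''(x) has coefficient (n+2)(n+1) a_{n+2} at x^n;
-5 y'(x) has coefficient -5 (n+1) a_{n+1} at x^n;
-2 y(x) has coefficient -2 a_n at x^n.
Matching x^n: (n+2)(n+1) a_{n+2} - 5 (n+1) a_{n+1} - 2 a_n = 0.
Thus a_{n+2} = [5 (n+1) a_{n+1} + 2 a_n] / ((n+1)(n+2)).

Check with a_0 = 1, a_1 = -1 (apply the recurrence for n = 0, 1, 2, 3): a_0 = 1, a_1 = -1, a_2 = -3/2, a_3 = -17/6, a_4 = -91/24, a_5 = -163/40.

a_(n+2) = [5 (n+1) a_(n+1) + 2 a_n] / ((n+1)(n+2)); check: a_0 = 1, a_1 = -1, a_2 = -3/2, a_3 = -17/6, a_4 = -91/24, a_5 = -163/40


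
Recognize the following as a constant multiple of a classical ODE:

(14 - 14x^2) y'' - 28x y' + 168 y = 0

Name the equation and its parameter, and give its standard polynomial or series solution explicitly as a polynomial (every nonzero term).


All three coefficients share the factor 14; dividing through by 14 gives  (1 - x^2) y'' - 2x y' + 12 y = 0.
This matches the Legendre equation (1 - x^2) y'' - 2x y' + n(n+1) y = 0 (note the -2x y' term) with n(n+1) = 12, so n = 3; the polynomial solution is P_3(x).
With y = sum_k a_k x^k, matching x^k gives (k+2)(k+1) a_{k+2} = [k(k+1) - n(n+1)] a_k = (k - 3)(k + 4) a_k. The right side vanishes at k = 3, so the series with the parity of 3 terminates at degree 3.
Standard normalization (P_n(1) = 1): leading coefficient (2n)!/(2^n (n!)^2) = 720/(8*36) = 5/2, so a_3 = 5/2. Work downward with a_k = (k+1)(k+2) a_{k+2} / ((k - 3)(k + 4)):
  a_1 = (2)(3)(5/2) / ((1 - 3)(1 + 4)) = 15/(-10) = -3/2
Hence P_3(x) = 5 x^3/2 - 3 x/2.

P_3(x); series = 5 x^3/2 - 3 x/2


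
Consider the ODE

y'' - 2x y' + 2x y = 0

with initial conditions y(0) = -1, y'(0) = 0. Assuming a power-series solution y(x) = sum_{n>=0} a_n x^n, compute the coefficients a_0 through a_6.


Ansatz: y(x) = sum_{n>=0} a_n x^n, so y'(x) = sum_{n>=1} n a_n x^(n-1) and y''(x) = sum_{n>=2} n(n-1) a_n x^(n-2).
Substitute into P(x) y'' + Q(x) y' + R(x) y = 0 with P(x) = 1, Q(x) = -2x, R(x) = 2x, and match powers of x.
Initial conditions: a_0 = -1, a_1 = 0.
Setting the coefficient of each power of x to zero and solving order by order (substituting the coefficients already found):
  x^0: 2 a_2 = 0  ->  a_2 = 0
  x^1: 6 a_3 - 2 a_1 + 2 a_0 = 0  ->  6 a_3 = 2 a_1 - 2 a_0 = 2  ->  a_3 = 1/3
  x^2: 12 a_4 - 4 a_2 + 2 a_1 = 0  ->  12 a_4 = 4 a_2 - 2 a_1 = 0  ->  a_4 = 0
  x^3: 20 a_5 - 6 a_3 + 2 a_2 = 0  ->  20 a_5 = 6 a_3 - 2 a_2 = 2  ->  a_5 = 1/10
  x^4: 30 a_6 - 8 a_4 + 2 a_3 = 0  ->  30 a_6 = 8 a_4 - 2 a_3 = -2/3  ->  a_6 = -1/45
Truncated series: y(x) = -1 + (1/3) x^3 + (1/10) x^5 - (1/45) x^6 + O(x^7).

a_0 = -1; a_1 = 0; a_2 = 0; a_3 = 1/3; a_4 = 0; a_5 = 1/10; a_6 = -1/45


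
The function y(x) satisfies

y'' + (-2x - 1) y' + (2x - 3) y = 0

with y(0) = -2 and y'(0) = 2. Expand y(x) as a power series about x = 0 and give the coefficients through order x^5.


Ansatz: y(x) = sum_{n>=0} a_n x^n, so y'(x) = sum_{n>=1} n a_n x^(n-1) and y''(x) = sum_{n>=2} n(n-1) a_n x^(n-2).
Substitute into P(x) y'' + Q(x) y' + R(x) y = 0 with P(x) = 1, Q(x) = -2x - 1, R(x) = 2x - 3, and match powers of x.
Initial conditions: a_0 = -2, a_1 = 2.
Setting the coefficient of each power of x to zero and solving order by order (substituting the coefficients already found):
  x^0: 2 a_2 - a_1 - 3 a_0 = 0  ->  2 a_2 = a_1 + 3 a_0 = -4  ->  a_2 = -2
  x^1: 6 a_3 - 2 a_2 - 5 a_1 + 2 a_0 = 0  ->  6 a_3 = 2 a_2 + 5 a_1 - 2 a_0 = 10  ->  a_3 = 5/3
  x^2: 12 a_4 - 3 a_3 - 7 a_2 + 2 a_1 = 0  ->  12 a_4 = 3 a_3 + 7 a_2 - 2 a_1 = -13  ->  a_4 = -13/12
  x^3: 20 a_5 - 4 a_4 - 9 a_3 + 2 a_2 = 0  ->  20 a_5 = 4 a_4 + 9 a_3 - 2 a_2 = 44/3  ->  a_5 = 11/15
Truncated series: y(x) = -2 + 2 x - 2 x^2 + (5/3) x^3 - (13/12) x^4 + (11/15) x^5 + O(x^6).

a_0 = -2; a_1 = 2; a_2 = -2; a_3 = 5/3; a_4 = -13/12; a_5 = 11/15


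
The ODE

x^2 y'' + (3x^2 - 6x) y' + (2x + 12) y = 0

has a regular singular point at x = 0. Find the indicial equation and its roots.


Divide by x^2 to reach normal form y'' + P_1(x) y' + P_2(x) y = 0 with P_1(x) = 3 - 6/x and P_2(x) = 2/x + 12/x^2.
x = 0 is a singular point because the y'-coefficient 3 - 6/x has a pole at x = 0 and the y-coefficient 2/x + 12/x^2 has a pole at x = 0.
It is a regular singular point because x P_1(x) = p(x) = 3x - 6 and x^2 P_2(x) = q(x) = 2x + 12 are polynomials, hence analytic at x = 0.
p(0) = -6,  q(0) = 12.
Indicial equation: r(r-1) + p(0) r + q(0) = 0, i.e. r^2 + (p(0) - 1) r + q(0) = 0, i.e. r^2 - 7 r + 12 = 0.
Discriminant: (-7)^2 - 4(12) = 1, so r = (7 ± 1)/2.
Solving: r_1 = 4, r_2 = 3.

indicial: r^2 - 7 r + 12 = 0; roots r_1 = 4, r_2 = 3


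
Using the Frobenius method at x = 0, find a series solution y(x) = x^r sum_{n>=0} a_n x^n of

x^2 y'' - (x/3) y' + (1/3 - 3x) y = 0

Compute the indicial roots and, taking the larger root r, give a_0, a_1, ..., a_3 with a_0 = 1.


Write in Frobenius form y'' + (p(x)/x) y' + (q(x)/x^2) y = 0:
  p(x) = -1/3,  q(x) = 1/3 - 3x.
Indicial equation: r(r-1) + (-1/3) r + (1/3) = 0 -> roots r_1 = 1, r_2 = 1/3.
Take r = r_1 = 1. Let y(x) = x^r sum_{n>=0} a_n x^n with a_0 = 1.
Substitute y = x^r sum a_n x^n and match x^{r+n}. The recurrence is
  D(n) a_n - 3 a_{n-1} = 0,  where D(n) = (r+n)(r+n-1) + (-1/3)(r+n) + (1/3).
  a_n = 3 / D(n) * a_{n-1}.
Since the indicial polynomial factors as (r - r_1)(r - r_2), D(n) = (r_1 + n - r_1)(r_1 + n - r_2) = n(n + 2/3).
Evaluating step by step (a_0 = 1):
  n = 1: D(1) = 1(1 + 2/3) = 5/3; numerator = 3(1) = 3; a_1 = (3)/(5/3) = 9/5
  n = 2: D(2) = 2(2 + 2/3) = 16/3; numerator = 3(9/5) = 27/5; a_2 = (27/5)/(16/3) = 81/80
  n = 3: D(3) = 3(3 + 2/3) = 11; numerator = 3(81/80) = 243/80; a_3 = (243/80)/(11) = 243/880

r = 1; a_0 = 1; a_1 = 9/5; a_2 = 81/80; a_3 = 243/880


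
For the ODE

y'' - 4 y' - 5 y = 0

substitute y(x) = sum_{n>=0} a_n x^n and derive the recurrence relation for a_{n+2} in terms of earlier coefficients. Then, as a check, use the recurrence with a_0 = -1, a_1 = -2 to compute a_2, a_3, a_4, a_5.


Substitute y = sum_n a_n x^n.
y''(x) has coefficient (n+2)(n+1) a_{n+2} at x^n;
-4 y'(x) has coefficient -4 (n+1) a_{n+1} at x^n;
-5 y(x) has coefficient -5 a_n at x^n.
Matching x^n: (n+2)(n+1) a_{n+2} - 4 (n+1) a_{n+1} - 5 a_n = 0.
Thus a_{n+2} = [4 (n+1) a_{n+1} + 5 a_n] / ((n+1)(n+2)).

Check with a_0 = -1, a_1 = -2 (apply the recurrence for n = 0, 1, 2, 3): a_0 = -1, a_1 = -2, a_2 = -13/2, a_3 = -31/3, a_4 = -313/24, a_5 = -781/60.

a_(n+2) = [4 (n+1) a_(n+1) + 5 a_n] / ((n+1)(n+2)); check: a_0 = -1, a_1 = -2, a_2 = -13/2, a_3 = -31/3, a_4 = -313/24, a_5 = -781/60
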